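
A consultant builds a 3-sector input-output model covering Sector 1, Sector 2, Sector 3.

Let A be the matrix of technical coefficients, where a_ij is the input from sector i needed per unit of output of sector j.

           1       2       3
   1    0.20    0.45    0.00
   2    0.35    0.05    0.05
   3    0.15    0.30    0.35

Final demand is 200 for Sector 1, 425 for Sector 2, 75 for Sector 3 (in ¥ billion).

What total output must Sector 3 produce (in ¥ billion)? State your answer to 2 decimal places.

x_3 = 599.00

I − A =
  [   0.80    -0.45     0.00]
  [  -0.35     0.95    -0.05]
  [  -0.15    -0.30     0.65]
Cofactors of I−A, C_ij = (−1)^(i+j)·(minor ij) (rows/columns in the sector order above):
  C_11 = (0.95)(0.65) − (-0.05)(-0.30) = 0.6025
  C_12 = −[(-0.35)(0.65) − (-0.05)(-0.15)] = 0.2350
  C_13 = (-0.35)(-0.30) − (0.95)(-0.15) = 0.2475
  C_21 = −[(-0.45)(0.65) − (0.00)(-0.30)] = 0.2925
  C_22 = (0.80)(0.65) − (0.00)(-0.15) = 0.5200
  C_23 = −[(0.80)(-0.30) − (-0.45)(-0.15)] = 0.3075
  C_31 = (-0.45)(-0.05) − (0.00)(0.95) = 0.0225
  C_32 = −[(0.80)(-0.05) − (0.00)(-0.35)] = 0.0400
  C_33 = (0.80)(0.95) − (-0.45)(-0.35) = 0.6025
det(I−A) = Σ_j (I−A)_1j·C_1j = (0.80)(0.6025) + (-0.45)(0.2350) + (0.00)(0.2475) = 0.37625
adj(I−A) = Cᵀ =
  [ 0.6025   0.2925   0.0225]
  [ 0.2350   0.5200   0.0400]
  [ 0.2475   0.3075   0.6025]
(I − A)⁻¹ = adj(I−A) / det(I−A) ≈
  [   1.6013     0.7774     0.0598]
  [   0.6246     1.3821     0.1063]
  [   0.6578     0.8173     1.6013]
x = (I − A)⁻¹ d = adj(I−A)·d / det(I−A), with det(I−A) = 0.37625:
  x_1 = (0.6025·200 + 0.2925·425 + 0.0225·75) / 0.37625 = 246.50 / 0.37625 ≈ 655.15
  x_2 = (0.2350·200 + 0.5200·425 + 0.0400·75) / 0.37625 = 271.00 / 0.37625 ≈ 720.27
  x_3 = (0.2475·200 + 0.3075·425 + 0.6025·75) / 0.37625 = 225.375 / 0.37625 ≈ 599.00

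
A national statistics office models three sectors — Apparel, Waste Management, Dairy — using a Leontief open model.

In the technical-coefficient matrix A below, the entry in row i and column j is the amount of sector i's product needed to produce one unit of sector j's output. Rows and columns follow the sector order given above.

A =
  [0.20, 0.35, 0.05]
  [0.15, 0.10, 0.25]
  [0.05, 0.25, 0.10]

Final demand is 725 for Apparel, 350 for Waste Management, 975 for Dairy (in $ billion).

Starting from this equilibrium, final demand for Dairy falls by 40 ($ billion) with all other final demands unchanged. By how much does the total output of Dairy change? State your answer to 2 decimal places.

I − A =
  [   0.80    -0.35    -0.05]
  [  -0.15     0.90    -0.25]
  [  -0.05    -0.25     0.90]
Cofactors of I−A, C_ij = (−1)^(i+j)·(minor ij) (rows/columns in the sector order above):
  C_11 = (0.90)(0.90) − (-0.25)(-0.25) = 0.7475
  C_12 = −[(-0.15)(0.90) − (-0.25)(-0.05)] = 0.1475
  C_13 = (-0.15)(-0.25) − (0.90)(-0.05) = 0.0825
  C_21 = −[(-0.35)(0.90) − (-0.05)(-0.25)] = 0.3275
  C_22 = (0.80)(0.90) − (-0.05)(-0.05) = 0.7175
  C_23 = −[(0.80)(-0.25) − (-0.35)(-0.05)] = 0.2175
  C_31 = (-0.35)(-0.25) − (-0.05)(0.90) = 0.1325
  C_32 = −[(0.80)(-0.25) − (-0.05)(-0.15)] = 0.2075
  C_33 = (0.80)(0.90) − (-0.35)(-0.15) = 0.6675
det(I−A) = Σ_j (I−A)_1j·C_1j = (0.80)(0.7475) + (-0.35)(0.1475) + (-0.05)(0.0825) = 0.54225
adj(I−A) = Cᵀ =
  [ 0.7475   0.3275   0.1325]
  [ 0.1475   0.7175   0.2075]
  [ 0.0825   0.2175   0.6675]
(I − A)⁻¹ = adj(I−A) / det(I−A) ≈
  [   1.3785     0.6040     0.2444]
  [   0.2720     1.3232     0.3827]
  [   0.1521     0.4011     1.2310]
Δx = (I − A)⁻¹ Δd with Δd having -40 in the Dairy component and 0 elsewhere.
So Δx_D = L_DD · (-40), where L_DD = adj(I−A)_DD / det(I−A) = 0.6675 / 0.54225.
Δx_D = 0.6675 × (-40) / 0.54225 = -26.70 / 0.54225 ≈ -49.24.

Δx_D = -49.24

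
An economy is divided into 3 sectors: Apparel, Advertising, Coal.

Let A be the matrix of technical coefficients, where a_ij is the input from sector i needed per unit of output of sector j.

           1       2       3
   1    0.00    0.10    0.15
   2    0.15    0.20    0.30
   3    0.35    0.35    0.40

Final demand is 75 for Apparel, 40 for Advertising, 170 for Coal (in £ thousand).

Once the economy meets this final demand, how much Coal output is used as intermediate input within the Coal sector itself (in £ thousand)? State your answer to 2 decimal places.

z_33 = 227.45

I − A =
  [   1.00    -0.10    -0.15]
  [  -0.15     0.80    -0.30]
  [  -0.35    -0.35     0.60]
Cofactors of I−A, C_ij = (−1)^(i+j)·(minor ij) (rows/columns in the sector order above):
  C_11 = (0.80)(0.60) − (-0.30)(-0.35) = 0.3750
  C_12 = −[(-0.15)(0.60) − (-0.30)(-0.35)] = 0.1950
  C_13 = (-0.15)(-0.35) − (0.80)(-0.35) = 0.3325
  C_21 = −[(-0.10)(0.60) − (-0.15)(-0.35)] = 0.1125
  C_22 = (1.00)(0.60) − (-0.15)(-0.35) = 0.5475
  C_23 = −[(1.00)(-0.35) − (-0.10)(-0.35)] = 0.3850
  C_31 = (-0.10)(-0.30) − (-0.15)(0.80) = 0.1500
  C_32 = −[(1.00)(-0.30) − (-0.15)(-0.15)] = 0.3225
  C_33 = (1.00)(0.80) − (-0.10)(-0.15) = 0.7850
det(I−A) = Σ_j (I−A)_1j·C_1j = (1.00)(0.3750) + (-0.10)(0.1950) + (-0.15)(0.3325) = 0.305625
adj(I−A) = Cᵀ =
  [ 0.3750   0.1125   0.1500]
  [ 0.1950   0.5475   0.3225]
  [ 0.3325   0.3850   0.7850]
(I − A)⁻¹ = adj(I−A) / det(I−A) ≈
  [   1.2270     0.3681     0.4908]
  [   0.6380     1.7914     1.0552]
  [   1.0879     1.2597     2.5685]
First solve x = (I − A)⁻¹ d = adj(I−A)·d / det(I−A); in particular x_3 = (0.3325·75 + 0.3850·40 + 0.7850·170) / 0.305625 = 173.7875 / 0.305625 ≈ 568.6299.
Intermediate flow from 3 to 3: z_33 = a_33 · x_3 = 0.40 × 173.7875 / 0.305625 = 69.515 / 0.305625 ≈ 227.45.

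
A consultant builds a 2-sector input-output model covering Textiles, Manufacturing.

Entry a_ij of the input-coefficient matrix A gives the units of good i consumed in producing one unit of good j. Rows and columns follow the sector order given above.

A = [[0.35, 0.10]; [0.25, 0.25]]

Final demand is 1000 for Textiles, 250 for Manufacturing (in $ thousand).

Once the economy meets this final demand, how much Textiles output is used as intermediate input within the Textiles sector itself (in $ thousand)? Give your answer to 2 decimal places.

I − A =
  [   0.65    -0.10]
  [  -0.25     0.75]
det(I−A) = (0.65)(0.75) − (-0.10)(-0.25) = 0.4625
adj(I−A) = [[0.75, 0.10], [0.25, 0.65]]
(I − A)⁻¹ = adj(I−A) / det(I−A) ≈
  [   1.6216     0.2162]
  [   0.5405     1.4054]
First solve x = (I − A)⁻¹ d = adj(I−A)·d / det(I−A); in particular x_1 = (0.75·1000 + 0.10·250) / 0.4625 = 775.00 / 0.4625 ≈ 1675.6757.
Intermediate flow from 1 to 1: z_11 = a_11 · x_1 = 0.35 × 775.00 / 0.4625 = 271.25 / 0.4625 ≈ 586.49.

z_11 = 586.49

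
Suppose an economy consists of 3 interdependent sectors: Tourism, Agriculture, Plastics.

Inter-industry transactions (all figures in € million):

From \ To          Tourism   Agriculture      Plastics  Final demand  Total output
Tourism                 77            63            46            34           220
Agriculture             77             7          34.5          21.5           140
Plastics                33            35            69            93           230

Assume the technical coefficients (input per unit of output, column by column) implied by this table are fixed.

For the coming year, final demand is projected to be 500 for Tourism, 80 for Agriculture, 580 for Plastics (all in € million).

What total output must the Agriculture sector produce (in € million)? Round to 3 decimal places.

Technical coefficients a_ij = z_ij / X_j:
  a_TT = 77/220 = 0.35, a_AT = 77/220 = 0.35, a_PT = 33/220 = 0.15
  a_TA = 63/140 = 0.45, a_AA = 7/140 = 0.05, a_PA = 35/140 = 0.25
  a_TP = 46/230 = 0.20, a_AP = 34.5/230 = 0.15, a_PP = 69/230 = 0.30
I − A =
  [   0.65    -0.45    -0.20]
  [  -0.35     0.95    -0.15]
  [  -0.15    -0.25     0.70]
Cofactors of I−A, C_ij = (−1)^(i+j)·(minor ij) (rows/columns in the sector order above):
  C_11 = (0.95)(0.70) − (-0.15)(-0.25) = 0.6275
  C_12 = −[(-0.35)(0.70) − (-0.15)(-0.15)] = 0.2675
  C_13 = (-0.35)(-0.25) − (0.95)(-0.15) = 0.2300
  C_21 = −[(-0.45)(0.70) − (-0.20)(-0.25)] = 0.3650
  C_22 = (0.65)(0.70) − (-0.20)(-0.15) = 0.4250
  C_23 = −[(0.65)(-0.25) − (-0.45)(-0.15)] = 0.2300
  C_31 = (-0.45)(-0.15) − (-0.20)(0.95) = 0.2575
  C_32 = −[(0.65)(-0.15) − (-0.20)(-0.35)] = 0.1675
  C_33 = (0.65)(0.95) − (-0.45)(-0.35) = 0.4600
det(I−A) = Σ_j (I−A)_1j·C_1j = (0.65)(0.6275) + (-0.45)(0.2675) + (-0.20)(0.2300) = 0.2415
adj(I−A) = Cᵀ =
  [ 0.6275   0.3650   0.2575]
  [ 0.2675   0.4250   0.1675]
  [ 0.2300   0.2300   0.4600]
(I − A)⁻¹ = adj(I−A) / det(I−A) ≈
  [   2.5983     1.5114     1.0663]
  [   1.1077     1.7598     0.6936]
  [   0.9524     0.9524     1.9048]
x = (I − A)⁻¹ d = adj(I−A)·d / det(I−A), with det(I−A) = 0.2415:
  x_T = (0.6275·500 + 0.3650·80 + 0.2575·580) / 0.2415 = 492.30 / 0.2415 ≈ 2038.509
  x_A = (0.2675·500 + 0.4250·80 + 0.1675·580) / 0.2415 = 264.90 / 0.2415 ≈ 1096.894
  x_P = (0.2300·500 + 0.2300·80 + 0.4600·580) / 0.2415 = 400.20 / 0.2415 ≈ 1657.143

x_A = 1096.894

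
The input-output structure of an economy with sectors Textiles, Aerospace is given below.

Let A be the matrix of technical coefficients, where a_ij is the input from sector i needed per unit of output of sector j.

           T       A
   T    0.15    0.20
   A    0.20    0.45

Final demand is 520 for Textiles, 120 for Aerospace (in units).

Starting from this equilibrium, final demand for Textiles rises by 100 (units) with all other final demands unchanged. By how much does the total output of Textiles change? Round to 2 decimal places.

I − A =
  [   0.85    -0.20]
  [  -0.20     0.55]
det(I−A) = (0.85)(0.55) − (-0.20)(-0.20) = 0.4275
adj(I−A) = [[0.55, 0.20], [0.20, 0.85]]
(I − A)⁻¹ = adj(I−A) / det(I−A) ≈
  [   1.2865     0.4678]
  [   0.4678     1.9883]
Δx = (I − A)⁻¹ Δd with Δd having +100 in the Textiles component and 0 elsewhere.
So Δx_T = L_TT · (+100), where L_TT = adj(I−A)_TT / det(I−A) = 0.55 / 0.4275.
Δx_T = 0.55 × (+100) / 0.4275 = 55.00 / 0.4275 ≈ 128.65.

Δx_T = 128.65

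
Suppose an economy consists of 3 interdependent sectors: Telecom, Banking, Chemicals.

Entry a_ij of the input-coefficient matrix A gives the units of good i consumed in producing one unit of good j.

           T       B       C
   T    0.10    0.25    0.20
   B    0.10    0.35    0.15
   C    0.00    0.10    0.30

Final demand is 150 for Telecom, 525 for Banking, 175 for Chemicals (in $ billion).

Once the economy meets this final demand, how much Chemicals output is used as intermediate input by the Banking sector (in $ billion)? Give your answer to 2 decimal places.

I − A =
  [   0.90    -0.25    -0.20]
  [  -0.10     0.65    -0.15]
  [   0.00    -0.10     0.70]
Cofactors of I−A, C_ij = (−1)^(i+j)·(minor ij) (rows/columns in the sector order above):
  C_11 = (0.65)(0.70) − (-0.15)(-0.10) = 0.4400
  C_12 = −[(-0.10)(0.70) − (-0.15)(0.00)] = 0.0700
  C_13 = (-0.10)(-0.10) − (0.65)(0.00) = 0.0100
  C_21 = −[(-0.25)(0.70) − (-0.20)(-0.10)] = 0.1950
  C_22 = (0.90)(0.70) − (-0.20)(0.00) = 0.6300
  C_23 = −[(0.90)(-0.10) − (-0.25)(0.00)] = 0.0900
  C_31 = (-0.25)(-0.15) − (-0.20)(0.65) = 0.1675
  C_32 = −[(0.90)(-0.15) − (-0.20)(-0.10)] = 0.1550
  C_33 = (0.90)(0.65) − (-0.25)(-0.10) = 0.5600
det(I−A) = Σ_j (I−A)_1j·C_1j = (0.90)(0.4400) + (-0.25)(0.0700) + (-0.20)(0.0100) = 0.3765
adj(I−A) = Cᵀ =
  [ 0.4400   0.1950   0.1675]
  [ 0.0700   0.6300   0.1550]
  [ 0.0100   0.0900   0.5600]
(I − A)⁻¹ = adj(I−A) / det(I−A) ≈
  [   1.1687     0.5179     0.4449]
  [   0.1859     1.6733     0.4117]
  [   0.0266     0.2390     1.4874]
First solve x = (I − A)⁻¹ d = adj(I−A)·d / det(I−A); in particular x_B = (0.0700·150 + 0.6300·525 + 0.1550·175) / 0.3765 = 368.375 / 0.3765 ≈ 978.4197.
Intermediate flow from C to B: z_CB = a_CB · x_B = 0.10 × 368.375 / 0.3765 = 36.8375 / 0.3765 ≈ 97.84.

z_CB = 97.84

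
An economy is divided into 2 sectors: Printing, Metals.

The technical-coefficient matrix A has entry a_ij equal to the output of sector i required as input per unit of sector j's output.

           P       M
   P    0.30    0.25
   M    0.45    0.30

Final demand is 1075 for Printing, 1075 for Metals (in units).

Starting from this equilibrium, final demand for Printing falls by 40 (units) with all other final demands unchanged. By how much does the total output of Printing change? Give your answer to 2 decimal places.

I − A =
  [   0.70    -0.25]
  [  -0.45     0.70]
det(I−A) = (0.70)(0.70) − (-0.25)(-0.45) = 0.3775
adj(I−A) = [[0.70, 0.25], [0.45, 0.70]]
(I − A)⁻¹ = adj(I−A) / det(I−A) ≈
  [   1.8543     0.6623]
  [   1.1921     1.8543]
Δx = (I − A)⁻¹ Δd with Δd having -40 in the Printing component and 0 elsewhere.
So Δx_P = L_PP · (-40), where L_PP = adj(I−A)_PP / det(I−A) = 0.70 / 0.3775.
Δx_P = 0.70 × (-40) / 0.3775 = -28.00 / 0.3775 ≈ -74.17.

Δx_P = -74.17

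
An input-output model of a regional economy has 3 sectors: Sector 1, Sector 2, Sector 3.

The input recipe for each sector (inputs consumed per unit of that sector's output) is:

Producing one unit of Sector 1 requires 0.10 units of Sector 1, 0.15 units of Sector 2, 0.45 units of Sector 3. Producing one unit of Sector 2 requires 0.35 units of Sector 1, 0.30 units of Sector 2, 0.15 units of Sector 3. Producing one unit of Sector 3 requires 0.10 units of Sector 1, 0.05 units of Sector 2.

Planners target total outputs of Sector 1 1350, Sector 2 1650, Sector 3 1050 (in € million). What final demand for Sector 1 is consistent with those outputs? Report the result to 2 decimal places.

d_1 = 532.50

I − A =
  [   0.90    -0.35    -0.10]
  [  -0.15     0.70    -0.05]
  [  -0.45    -0.15     1.00]
d = (I − A) x:
  d_1 = (+0.90)·1350 + (-0.35)·1650 + (-0.10)·1050 = 532.50
  d_2 = (-0.15)·1350 + (+0.70)·1650 + (-0.05)·1050 = 900.00
  d_3 = (-0.45)·1350 + (-0.15)·1650 + (+1.00)·1050 = 195.00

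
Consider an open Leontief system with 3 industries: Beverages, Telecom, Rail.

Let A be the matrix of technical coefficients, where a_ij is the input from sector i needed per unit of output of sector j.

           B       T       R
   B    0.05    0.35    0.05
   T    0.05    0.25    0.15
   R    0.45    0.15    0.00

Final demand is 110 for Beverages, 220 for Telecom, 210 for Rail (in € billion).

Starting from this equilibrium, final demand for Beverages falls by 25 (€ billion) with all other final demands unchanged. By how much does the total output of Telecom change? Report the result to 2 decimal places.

I − A =
  [   0.95    -0.35    -0.05]
  [  -0.05     0.75    -0.15]
  [  -0.45    -0.15     1.00]
Cofactors of I−A, C_ij = (−1)^(i+j)·(minor ij) (rows/columns in the sector order above):
  C_11 = (0.75)(1.00) − (-0.15)(-0.15) = 0.7275
  C_12 = −[(-0.05)(1.00) − (-0.15)(-0.45)] = 0.1175
  C_13 = (-0.05)(-0.15) − (0.75)(-0.45) = 0.3450
  C_21 = −[(-0.35)(1.00) − (-0.05)(-0.15)] = 0.3575
  C_22 = (0.95)(1.00) − (-0.05)(-0.45) = 0.9275
  C_23 = −[(0.95)(-0.15) − (-0.35)(-0.45)] = 0.3000
  C_31 = (-0.35)(-0.15) − (-0.05)(0.75) = 0.0900
  C_32 = −[(0.95)(-0.15) − (-0.05)(-0.05)] = 0.1450
  C_33 = (0.95)(0.75) − (-0.35)(-0.05) = 0.6950
det(I−A) = Σ_j (I−A)_1j·C_1j = (0.95)(0.7275) + (-0.35)(0.1175) + (-0.05)(0.3450) = 0.63275
adj(I−A) = Cᵀ =
  [ 0.7275   0.3575   0.0900]
  [ 0.1175   0.9275   0.1450]
  [ 0.3450   0.3000   0.6950]
(I − A)⁻¹ = adj(I−A) / det(I−A) ≈
  [   1.1497     0.5650     0.1422]
  [   0.1857     1.4658     0.2292]
  [   0.5452     0.4741     1.0984]
Δx = (I − A)⁻¹ Δd with Δd having -25 in the Beverages component and 0 elsewhere.
So Δx_T = L_TB · (-25), where L_TB = adj(I−A)_TB / det(I−A) = 0.1175 / 0.63275.
Δx_T = 0.1175 × (-25) / 0.63275 = -2.9375 / 0.63275 ≈ -4.64.

Δx_T = -4.64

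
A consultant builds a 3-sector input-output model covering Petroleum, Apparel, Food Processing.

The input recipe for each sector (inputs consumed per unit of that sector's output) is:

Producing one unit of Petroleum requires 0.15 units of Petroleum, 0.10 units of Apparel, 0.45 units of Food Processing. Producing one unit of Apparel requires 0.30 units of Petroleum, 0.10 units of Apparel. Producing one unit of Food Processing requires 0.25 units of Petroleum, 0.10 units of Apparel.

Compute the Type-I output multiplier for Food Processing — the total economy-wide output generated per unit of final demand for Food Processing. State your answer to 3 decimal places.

I − A =
  [   0.85    -0.30    -0.25]
  [  -0.10     0.90    -0.10]
  [  -0.45     0.00     1.00]
Cofactors of I−A, C_ij = (−1)^(i+j)·(minor ij) (rows/columns in the sector order above):
  C_11 = (0.90)(1.00) − (-0.10)(0.00) = 0.9000
  C_12 = −[(-0.10)(1.00) − (-0.10)(-0.45)] = 0.1450
  C_13 = (-0.10)(0.00) − (0.90)(-0.45) = 0.4050
  C_21 = −[(-0.30)(1.00) − (-0.25)(0.00)] = 0.3000
  C_22 = (0.85)(1.00) − (-0.25)(-0.45) = 0.7375
  C_23 = −[(0.85)(0.00) − (-0.30)(-0.45)] = 0.1350
  C_31 = (-0.30)(-0.10) − (-0.25)(0.90) = 0.2550
  C_32 = −[(0.85)(-0.10) − (-0.25)(-0.10)] = 0.1100
  C_33 = (0.85)(0.90) − (-0.30)(-0.10) = 0.7350
det(I−A) = Σ_j (I−A)_1j·C_1j = (0.85)(0.9000) + (-0.30)(0.1450) + (-0.25)(0.4050) = 0.62025
adj(I−A) = Cᵀ =
  [ 0.9000   0.3000   0.2550]
  [ 0.1450   0.7375   0.1100]
  [ 0.4050   0.1350   0.7350]
(I − A)⁻¹ = adj(I−A) / det(I−A) ≈
  [   1.4510     0.4837     0.4111]
  [   0.2338     1.1890     0.1773]
  [   0.6530     0.2177     1.1850]
The output multiplier for sector j is the column-j sum of the Leontief inverse (I − A)⁻¹ = adj(I−A) / det(I−A).
Column 3 of adj(I−A): (0.2550, 0.1100, 0.7350); det(I−A) = 0.62025.
m_3 = (0.2550 + 0.1100 + 0.7350) / 0.62025 = 1.10 / 0.62025 ≈ 1.773.

m_3 = 1.773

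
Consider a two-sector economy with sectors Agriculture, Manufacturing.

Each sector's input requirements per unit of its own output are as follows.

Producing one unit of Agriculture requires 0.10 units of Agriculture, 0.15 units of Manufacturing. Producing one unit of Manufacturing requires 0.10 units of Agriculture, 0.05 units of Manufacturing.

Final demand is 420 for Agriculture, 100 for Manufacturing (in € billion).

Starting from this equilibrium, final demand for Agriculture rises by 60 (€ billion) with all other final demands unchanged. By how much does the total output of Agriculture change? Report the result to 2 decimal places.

Δx_A = 67.86

I − A =
  [   0.90    -0.10]
  [  -0.15     0.95]
det(I−A) = (0.90)(0.95) − (-0.10)(-0.15) = 0.8400
adj(I−A) = [[0.95, 0.10], [0.15, 0.90]]
(I − A)⁻¹ = adj(I−A) / det(I−A) ≈
  [   1.1310     0.1190]
  [   0.1786     1.0714]
Δx = (I − A)⁻¹ Δd with Δd having +60 in the Agriculture component and 0 elsewhere.
So Δx_A = L_AA · (+60), where L_AA = adj(I−A)_AA / det(I−A) = 0.95 / 0.8400.
Δx_A = 0.95 × (+60) / 0.8400 = 57.00 / 0.8400 ≈ 67.86.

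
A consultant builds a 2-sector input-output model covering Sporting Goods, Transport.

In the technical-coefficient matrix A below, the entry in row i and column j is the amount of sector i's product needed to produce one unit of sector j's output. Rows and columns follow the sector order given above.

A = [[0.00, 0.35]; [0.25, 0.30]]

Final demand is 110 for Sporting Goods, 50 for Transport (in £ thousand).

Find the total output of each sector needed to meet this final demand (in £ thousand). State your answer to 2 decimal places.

I − A =
  [   1.00    -0.35]
  [  -0.25     0.70]
det(I−A) = (1.00)(0.70) − (-0.35)(-0.25) = 0.6125
adj(I−A) = [[0.70, 0.35], [0.25, 1.00]]
(I − A)⁻¹ = adj(I−A) / det(I−A) ≈
  [   1.1429     0.5714]
  [   0.4082     1.6327]
x = (I − A)⁻¹ d = adj(I−A)·d / det(I−A), with det(I−A) = 0.6125:
  x_1 = (0.70·110 + 0.35·50) / 0.6125 = 94.50 / 0.6125 ≈ 154.29
  x_2 = (0.25·110 + 1.00·50) / 0.6125 = 77.50 / 0.6125 ≈ 126.53

x_1 = 154.29, x_2 = 126.53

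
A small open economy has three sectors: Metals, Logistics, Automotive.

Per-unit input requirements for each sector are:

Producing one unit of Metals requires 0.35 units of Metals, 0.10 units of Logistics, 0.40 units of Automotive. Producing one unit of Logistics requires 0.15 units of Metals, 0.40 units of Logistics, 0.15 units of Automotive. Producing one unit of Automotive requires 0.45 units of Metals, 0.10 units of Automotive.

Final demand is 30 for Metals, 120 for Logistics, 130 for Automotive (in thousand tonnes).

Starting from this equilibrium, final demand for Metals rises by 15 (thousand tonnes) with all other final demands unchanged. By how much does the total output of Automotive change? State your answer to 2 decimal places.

Δx_A = 17.17

I − A =
  [   0.65    -0.15    -0.45]
  [  -0.10     0.60     0.00]
  [  -0.40    -0.15     0.90]
Cofactors of I−A, C_ij = (−1)^(i+j)·(minor ij) (rows/columns in the sector order above):
  C_11 = (0.60)(0.90) − (0.00)(-0.15) = 0.5400
  C_12 = −[(-0.10)(0.90) − (0.00)(-0.40)] = 0.0900
  C_13 = (-0.10)(-0.15) − (0.60)(-0.40) = 0.2550
  C_21 = −[(-0.15)(0.90) − (-0.45)(-0.15)] = 0.2025
  C_22 = (0.65)(0.90) − (-0.45)(-0.40) = 0.4050
  C_23 = −[(0.65)(-0.15) − (-0.15)(-0.40)] = 0.1575
  C_31 = (-0.15)(0.00) − (-0.45)(0.60) = 0.2700
  C_32 = −[(0.65)(0.00) − (-0.45)(-0.10)] = 0.0450
  C_33 = (0.65)(0.60) − (-0.15)(-0.10) = 0.3750
det(I−A) = Σ_j (I−A)_1j·C_1j = (0.65)(0.5400) + (-0.15)(0.0900) + (-0.45)(0.2550) = 0.22275
adj(I−A) = Cᵀ =
  [ 0.5400   0.2025   0.2700]
  [ 0.0900   0.4050   0.0450]
  [ 0.2550   0.1575   0.3750]
(I − A)⁻¹ = adj(I−A) / det(I−A) ≈
  [   2.4242     0.9091     1.2121]
  [   0.4040     1.8182     0.2020]
  [   1.1448     0.7071     1.6835]
Δx = (I − A)⁻¹ Δd with Δd having +15 in the Metals component and 0 elsewhere.
So Δx_A = L_AM · (+15), where L_AM = adj(I−A)_AM / det(I−A) = 0.2550 / 0.22275.
Δx_A = 0.2550 × (+15) / 0.22275 = 3.825 / 0.22275 ≈ 17.17.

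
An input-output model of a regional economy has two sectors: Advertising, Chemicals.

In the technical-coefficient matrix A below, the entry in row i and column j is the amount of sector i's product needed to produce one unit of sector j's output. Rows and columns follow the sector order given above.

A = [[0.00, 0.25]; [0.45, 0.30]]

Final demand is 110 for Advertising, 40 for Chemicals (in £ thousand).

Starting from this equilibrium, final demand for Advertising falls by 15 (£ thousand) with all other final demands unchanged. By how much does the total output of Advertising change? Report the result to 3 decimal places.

I − A =
  [   1.00    -0.25]
  [  -0.45     0.70]
det(I−A) = (1.00)(0.70) − (-0.25)(-0.45) = 0.5875
adj(I−A) = [[0.70, 0.25], [0.45, 1.00]]
(I − A)⁻¹ = adj(I−A) / det(I−A) ≈
  [   1.1915     0.4255]
  [   0.7660     1.7021]
Δx = (I − A)⁻¹ Δd with Δd having -15 in the Advertising component and 0 elsewhere.
So Δx_1 = L_11 · (-15), where L_11 = adj(I−A)_11 / det(I−A) = 0.70 / 0.5875.
Δx_1 = 0.70 × (-15) / 0.5875 = -10.50 / 0.5875 ≈ -17.872.

Δx_1 = -17.872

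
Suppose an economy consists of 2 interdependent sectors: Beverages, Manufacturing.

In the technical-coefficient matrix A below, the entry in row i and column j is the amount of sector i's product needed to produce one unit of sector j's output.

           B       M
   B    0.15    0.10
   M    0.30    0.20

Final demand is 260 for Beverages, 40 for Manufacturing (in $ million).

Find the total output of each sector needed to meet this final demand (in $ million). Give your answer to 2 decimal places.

I − A =
  [   0.85    -0.10]
  [  -0.30     0.80]
det(I−A) = (0.85)(0.80) − (-0.10)(-0.30) = 0.6500
adj(I−A) = [[0.80, 0.10], [0.30, 0.85]]
(I − A)⁻¹ = adj(I−A) / det(I−A) ≈
  [   1.2308     0.1538]
  [   0.4615     1.3077]
x = (I − A)⁻¹ d = adj(I−A)·d / det(I−A), with det(I−A) = 0.6500:
  x_B = (0.80·260 + 0.10·40) / 0.6500 = 212.00 / 0.6500 ≈ 326.15
  x_M = (0.30·260 + 0.85·40) / 0.6500 = 112.00 / 0.6500 ≈ 172.31

x_B = 326.15, x_M = 172.31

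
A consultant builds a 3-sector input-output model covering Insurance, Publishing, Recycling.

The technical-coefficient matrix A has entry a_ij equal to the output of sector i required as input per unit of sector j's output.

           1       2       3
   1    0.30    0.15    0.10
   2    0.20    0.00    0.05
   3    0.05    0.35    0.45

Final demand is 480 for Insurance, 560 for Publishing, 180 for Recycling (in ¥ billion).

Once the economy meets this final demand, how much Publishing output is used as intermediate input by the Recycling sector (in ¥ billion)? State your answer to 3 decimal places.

z_23 = 46.470

I − A =
  [   0.70    -0.15    -0.10]
  [  -0.20     1.00    -0.05]
  [  -0.05    -0.35     0.55]
Cofactors of I−A, C_ij = (−1)^(i+j)·(minor ij) (rows/columns in the sector order above):
  C_11 = (1.00)(0.55) − (-0.05)(-0.35) = 0.5325
  C_12 = −[(-0.20)(0.55) − (-0.05)(-0.05)] = 0.1125
  C_13 = (-0.20)(-0.35) − (1.00)(-0.05) = 0.1200
  C_21 = −[(-0.15)(0.55) − (-0.10)(-0.35)] = 0.1175
  C_22 = (0.70)(0.55) − (-0.10)(-0.05) = 0.3800
  C_23 = −[(0.70)(-0.35) − (-0.15)(-0.05)] = 0.2525
  C_31 = (-0.15)(-0.05) − (-0.10)(1.00) = 0.1075
  C_32 = −[(0.70)(-0.05) − (-0.10)(-0.20)] = 0.0550
  C_33 = (0.70)(1.00) − (-0.15)(-0.20) = 0.6700
det(I−A) = Σ_j (I−A)_1j·C_1j = (0.70)(0.5325) + (-0.15)(0.1125) + (-0.10)(0.1200) = 0.343875
adj(I−A) = Cᵀ =
  [ 0.5325   0.1175   0.1075]
  [ 0.1125   0.3800   0.0550]
  [ 0.1200   0.2525   0.6700]
(I − A)⁻¹ = adj(I−A) / det(I−A) ≈
  [   1.5485     0.3417     0.3126]
  [   0.3272     1.1051     0.1599]
  [   0.3490     0.7343     1.9484]
First solve x = (I − A)⁻¹ d = adj(I−A)·d / det(I−A); in particular x_3 = (0.1200·480 + 0.2525·560 + 0.6700·180) / 0.343875 = 319.60 / 0.343875 ≈ 929.40749.
Intermediate flow from 2 to 3: z_23 = a_23 · x_3 = 0.05 × 319.60 / 0.343875 = 15.98 / 0.343875 ≈ 46.470.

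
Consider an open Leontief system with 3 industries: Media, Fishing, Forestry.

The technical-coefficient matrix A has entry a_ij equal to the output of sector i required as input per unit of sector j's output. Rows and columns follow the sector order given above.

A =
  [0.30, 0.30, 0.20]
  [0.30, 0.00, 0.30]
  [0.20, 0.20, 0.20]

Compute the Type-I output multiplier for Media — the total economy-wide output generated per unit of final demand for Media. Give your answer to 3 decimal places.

m_1 = 3.457

I − A =
  [   0.70    -0.30    -0.20]
  [  -0.30     1.00    -0.30]
  [  -0.20    -0.20     0.80]
Cofactors of I−A, C_ij = (−1)^(i+j)·(minor ij) (rows/columns in the sector order above):
  C_11 = (1.00)(0.80) − (-0.30)(-0.20) = 0.7400
  C_12 = −[(-0.30)(0.80) − (-0.30)(-0.20)] = 0.3000
  C_13 = (-0.30)(-0.20) − (1.00)(-0.20) = 0.2600
  C_21 = −[(-0.30)(0.80) − (-0.20)(-0.20)] = 0.2800
  C_22 = (0.70)(0.80) − (-0.20)(-0.20) = 0.5200
  C_23 = −[(0.70)(-0.20) − (-0.30)(-0.20)] = 0.2000
  C_31 = (-0.30)(-0.30) − (-0.20)(1.00) = 0.2900
  C_32 = −[(0.70)(-0.30) − (-0.20)(-0.30)] = 0.2700
  C_33 = (0.70)(1.00) − (-0.30)(-0.30) = 0.6100
det(I−A) = Σ_j (I−A)_1j·C_1j = (0.70)(0.7400) + (-0.30)(0.3000) + (-0.20)(0.2600) = 0.3760
adj(I−A) = Cᵀ =
  [ 0.7400   0.2800   0.2900]
  [ 0.3000   0.5200   0.2700]
  [ 0.2600   0.2000   0.6100]
(I − A)⁻¹ = adj(I−A) / det(I−A) ≈
  [   1.9681     0.7447     0.7713]
  [   0.7979     1.3830     0.7181]
  [   0.6915     0.5319     1.6223]
The output multiplier for sector j is the column-j sum of the Leontief inverse (I − A)⁻¹ = adj(I−A) / det(I−A).
Column 1 of adj(I−A): (0.7400, 0.3000, 0.2600); det(I−A) = 0.3760.
m_1 = (0.7400 + 0.3000 + 0.2600) / 0.3760 = 1.30 / 0.3760 ≈ 3.457.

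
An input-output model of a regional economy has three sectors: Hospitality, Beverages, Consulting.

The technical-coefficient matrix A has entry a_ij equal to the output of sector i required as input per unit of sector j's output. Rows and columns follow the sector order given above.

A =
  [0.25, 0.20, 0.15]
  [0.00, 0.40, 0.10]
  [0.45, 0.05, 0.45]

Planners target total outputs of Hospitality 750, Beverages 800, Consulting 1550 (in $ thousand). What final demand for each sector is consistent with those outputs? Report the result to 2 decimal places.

d_1 = 170.00, d_2 = 325.00, d_3 = 475.00

I − A =
  [   0.75    -0.20    -0.15]
  [   0.00     0.60    -0.10]
  [  -0.45    -0.05     0.55]
d = (I − A) x:
  d_1 = (+0.75)·750 + (-0.20)·800 + (-0.15)·1550 = 170.00
  d_2 = (+0.00)·750 + (+0.60)·800 + (-0.10)·1550 = 325.00
  d_3 = (-0.45)·750 + (-0.05)·800 + (+0.55)·1550 = 475.00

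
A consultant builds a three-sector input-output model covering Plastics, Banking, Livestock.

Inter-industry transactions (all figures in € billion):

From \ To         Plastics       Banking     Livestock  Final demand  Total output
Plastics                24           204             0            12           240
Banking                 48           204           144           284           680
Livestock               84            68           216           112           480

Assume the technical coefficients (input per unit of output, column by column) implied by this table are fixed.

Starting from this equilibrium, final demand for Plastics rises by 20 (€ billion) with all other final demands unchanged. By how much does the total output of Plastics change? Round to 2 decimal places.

Technical coefficients a_ij = z_ij / X_j:
  a_11 = 24/240 = 0.10, a_21 = 48/240 = 0.20, a_31 = 84/240 = 0.35
  a_12 = 204/680 = 0.30, a_22 = 204/680 = 0.30, a_32 = 68/680 = 0.10
  a_13 = 0/480 = 0.00, a_23 = 144/480 = 0.30, a_33 = 216/480 = 0.45
I − A =
  [   0.90    -0.30     0.00]
  [  -0.20     0.70    -0.30]
  [  -0.35    -0.10     0.55]
Cofactors of I−A, C_ij = (−1)^(i+j)·(minor ij) (rows/columns in the sector order above):
  C_11 = (0.70)(0.55) − (-0.30)(-0.10) = 0.3550
  C_12 = −[(-0.20)(0.55) − (-0.30)(-0.35)] = 0.2150
  C_13 = (-0.20)(-0.10) − (0.70)(-0.35) = 0.2650
  C_21 = −[(-0.30)(0.55) − (0.00)(-0.10)] = 0.1650
  C_22 = (0.90)(0.55) − (0.00)(-0.35) = 0.4950
  C_23 = −[(0.90)(-0.10) − (-0.30)(-0.35)] = 0.1950
  C_31 = (-0.30)(-0.30) − (0.00)(0.70) = 0.0900
  C_32 = −[(0.90)(-0.30) − (0.00)(-0.20)] = 0.2700
  C_33 = (0.90)(0.70) − (-0.30)(-0.20) = 0.5700
det(I−A) = Σ_j (I−A)_1j·C_1j = (0.90)(0.3550) + (-0.30)(0.2150) + (0.00)(0.2650) = 0.2550
adj(I−A) = Cᵀ =
  [ 0.3550   0.1650   0.0900]
  [ 0.2150   0.4950   0.2700]
  [ 0.2650   0.1950   0.5700]
(I − A)⁻¹ = adj(I−A) / det(I−A) ≈
  [   1.3922     0.6471     0.3529]
  [   0.8431     1.9412     1.0588]
  [   1.0392     0.7647     2.2353]
Δx = (I − A)⁻¹ Δd with Δd having +20 in the Plastics component and 0 elsewhere.
So Δx_1 = L_11 · (+20), where L_11 = adj(I−A)_11 / det(I−A) = 0.3550 / 0.2550.
Δx_1 = 0.3550 × (+20) / 0.2550 = 7.10 / 0.2550 ≈ 27.84.

Δx_1 = 27.84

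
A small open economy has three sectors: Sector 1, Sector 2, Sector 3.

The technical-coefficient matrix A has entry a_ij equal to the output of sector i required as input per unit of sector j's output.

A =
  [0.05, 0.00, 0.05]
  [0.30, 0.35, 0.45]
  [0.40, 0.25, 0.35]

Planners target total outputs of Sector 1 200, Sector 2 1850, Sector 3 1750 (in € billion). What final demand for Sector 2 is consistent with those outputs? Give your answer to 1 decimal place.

I − A =
  [   0.95     0.00    -0.05]
  [  -0.30     0.65    -0.45]
  [  -0.40    -0.25     0.65]
d = (I − A) x:
  d_1 = (+0.95)·200 + (+0.00)·1850 + (-0.05)·1750 = 102.5
  d_2 = (-0.30)·200 + (+0.65)·1850 + (-0.45)·1750 = 355.0
  d_3 = (-0.40)·200 + (-0.25)·1850 + (+0.65)·1750 = 595.0

d_2 = 355.0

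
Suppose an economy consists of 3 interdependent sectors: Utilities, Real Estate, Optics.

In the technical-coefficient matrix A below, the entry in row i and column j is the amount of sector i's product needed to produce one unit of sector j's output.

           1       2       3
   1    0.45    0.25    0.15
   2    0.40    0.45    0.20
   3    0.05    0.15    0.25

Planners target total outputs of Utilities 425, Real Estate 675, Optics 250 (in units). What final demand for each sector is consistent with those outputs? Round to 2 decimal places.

I − A =
  [   0.55    -0.25    -0.15]
  [  -0.40     0.55    -0.20]
  [  -0.05    -0.15     0.75]
d = (I − A) x:
  d_1 = (+0.55)·425 + (-0.25)·675 + (-0.15)·250 = 27.50
  d_2 = (-0.40)·425 + (+0.55)·675 + (-0.20)·250 = 151.25
  d_3 = (-0.05)·425 + (-0.15)·675 + (+0.75)·250 = 65.00

d_1 = 27.50, d_2 = 151.25, d_3 = 65.00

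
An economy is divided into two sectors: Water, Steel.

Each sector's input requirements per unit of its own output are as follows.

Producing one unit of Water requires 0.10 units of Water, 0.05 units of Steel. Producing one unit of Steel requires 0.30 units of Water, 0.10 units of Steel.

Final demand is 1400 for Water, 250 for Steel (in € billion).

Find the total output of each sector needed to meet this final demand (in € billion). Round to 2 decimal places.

x_W = 1679.25, x_S = 371.07

I − A =
  [   0.90    -0.30]
  [  -0.05     0.90]
det(I−A) = (0.90)(0.90) − (-0.30)(-0.05) = 0.7950
adj(I−A) = [[0.90, 0.30], [0.05, 0.90]]
(I − A)⁻¹ = adj(I−A) / det(I−A) ≈
  [   1.1321     0.3774]
  [   0.0629     1.1321]
x = (I − A)⁻¹ d = adj(I−A)·d / det(I−A), with det(I−A) = 0.7950:
  x_W = (0.90·1400 + 0.30·250) / 0.7950 = 1335.00 / 0.7950 ≈ 1679.25
  x_S = (0.05·1400 + 0.90·250) / 0.7950 = 295.00 / 0.7950 ≈ 371.07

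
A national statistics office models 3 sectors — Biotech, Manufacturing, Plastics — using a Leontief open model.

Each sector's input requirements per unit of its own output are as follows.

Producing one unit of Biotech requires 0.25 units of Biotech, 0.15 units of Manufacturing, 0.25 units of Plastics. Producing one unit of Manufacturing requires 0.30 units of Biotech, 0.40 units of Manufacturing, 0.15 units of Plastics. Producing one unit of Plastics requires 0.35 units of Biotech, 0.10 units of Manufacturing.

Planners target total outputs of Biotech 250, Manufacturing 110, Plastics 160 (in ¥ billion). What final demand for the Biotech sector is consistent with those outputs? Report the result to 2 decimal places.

I − A =
  [   0.75    -0.30    -0.35]
  [  -0.15     0.60    -0.10]
  [  -0.25    -0.15     1.00]
d = (I − A) x:
  d_B = (+0.75)·250 + (-0.30)·110 + (-0.35)·160 = 98.50
  d_M = (-0.15)·250 + (+0.60)·110 + (-0.10)·160 = 12.50
  d_P = (-0.25)·250 + (-0.15)·110 + (+1.00)·160 = 81.00

d_B = 98.50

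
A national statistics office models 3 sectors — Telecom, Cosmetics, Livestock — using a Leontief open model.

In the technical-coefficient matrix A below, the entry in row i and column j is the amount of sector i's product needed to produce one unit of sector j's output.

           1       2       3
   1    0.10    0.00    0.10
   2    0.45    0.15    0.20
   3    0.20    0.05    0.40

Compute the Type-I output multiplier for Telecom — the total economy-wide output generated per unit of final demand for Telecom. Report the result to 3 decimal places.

m_1 = 2.327

I − A =
  [   0.90     0.00    -0.10]
  [  -0.45     0.85    -0.20]
  [  -0.20    -0.05     0.60]
Cofactors of I−A, C_ij = (−1)^(i+j)·(minor ij) (rows/columns in the sector order above):
  C_11 = (0.85)(0.60) − (-0.20)(-0.05) = 0.5000
  C_12 = −[(-0.45)(0.60) − (-0.20)(-0.20)] = 0.3100
  C_13 = (-0.45)(-0.05) − (0.85)(-0.20) = 0.1925
  C_21 = −[(0.00)(0.60) − (-0.10)(-0.05)] = 0.0050
  C_22 = (0.90)(0.60) − (-0.10)(-0.20) = 0.5200
  C_23 = −[(0.90)(-0.05) − (0.00)(-0.20)] = 0.0450
  C_31 = (0.00)(-0.20) − (-0.10)(0.85) = 0.0850
  C_32 = −[(0.90)(-0.20) − (-0.10)(-0.45)] = 0.2250
  C_33 = (0.90)(0.85) − (0.00)(-0.45) = 0.7650
det(I−A) = Σ_j (I−A)_1j·C_1j = (0.90)(0.5000) + (0.00)(0.3100) + (-0.10)(0.1925) = 0.43075
adj(I−A) = Cᵀ =
  [ 0.5000   0.0050   0.0850]
  [ 0.3100   0.5200   0.2250]
  [ 0.1925   0.0450   0.7650]
(I − A)⁻¹ = adj(I−A) / det(I−A) ≈
  [   1.1608     0.0116     0.1973]
  [   0.7197     1.2072     0.5223]
  [   0.4469     0.1045     1.7760]
The output multiplier for sector j is the column-j sum of the Leontief inverse (I − A)⁻¹ = adj(I−A) / det(I−A).
Column 1 of adj(I−A): (0.5000, 0.3100, 0.1925); det(I−A) = 0.43075.
m_1 = (0.5000 + 0.3100 + 0.1925) / 0.43075 = 1.0025 / 0.43075 ≈ 2.327.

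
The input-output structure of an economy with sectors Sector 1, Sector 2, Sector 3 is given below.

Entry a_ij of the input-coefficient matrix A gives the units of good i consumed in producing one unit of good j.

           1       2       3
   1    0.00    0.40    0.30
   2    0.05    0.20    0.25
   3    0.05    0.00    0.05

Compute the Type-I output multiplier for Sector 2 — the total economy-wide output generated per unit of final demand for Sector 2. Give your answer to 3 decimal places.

I − A =
  [   1.00    -0.40    -0.30]
  [  -0.05     0.80    -0.25]
  [  -0.05     0.00     0.95]
Cofactors of I−A, C_ij = (−1)^(i+j)·(minor ij) (rows/columns in the sector order above):
  C_11 = (0.80)(0.95) − (-0.25)(0.00) = 0.7600
  C_12 = −[(-0.05)(0.95) − (-0.25)(-0.05)] = 0.0600
  C_13 = (-0.05)(0.00) − (0.80)(-0.05) = 0.0400
  C_21 = −[(-0.40)(0.95) − (-0.30)(0.00)] = 0.3800
  C_22 = (1.00)(0.95) − (-0.30)(-0.05) = 0.9350
  C_23 = −[(1.00)(0.00) − (-0.40)(-0.05)] = 0.0200
  C_31 = (-0.40)(-0.25) − (-0.30)(0.80) = 0.3400
  C_32 = −[(1.00)(-0.25) − (-0.30)(-0.05)] = 0.2650
  C_33 = (1.00)(0.80) − (-0.40)(-0.05) = 0.7800
det(I−A) = Σ_j (I−A)_1j·C_1j = (1.00)(0.7600) + (-0.40)(0.0600) + (-0.30)(0.0400) = 0.7240
adj(I−A) = Cᵀ =
  [ 0.7600   0.3800   0.3400]
  [ 0.0600   0.9350   0.2650]
  [ 0.0400   0.0200   0.7800]
(I − A)⁻¹ = adj(I−A) / det(I−A) ≈
  [   1.0497     0.5249     0.4696]
  [   0.0829     1.2914     0.3660]
  [   0.0552     0.0276     1.0773]
The output multiplier for sector j is the column-j sum of the Leontief inverse (I − A)⁻¹ = adj(I−A) / det(I−A).
Column 2 of adj(I−A): (0.3800, 0.9350, 0.0200); det(I−A) = 0.7240.
m_2 = (0.3800 + 0.9350 + 0.0200) / 0.7240 = 1.335 / 0.7240 ≈ 1.844.

m_2 = 1.844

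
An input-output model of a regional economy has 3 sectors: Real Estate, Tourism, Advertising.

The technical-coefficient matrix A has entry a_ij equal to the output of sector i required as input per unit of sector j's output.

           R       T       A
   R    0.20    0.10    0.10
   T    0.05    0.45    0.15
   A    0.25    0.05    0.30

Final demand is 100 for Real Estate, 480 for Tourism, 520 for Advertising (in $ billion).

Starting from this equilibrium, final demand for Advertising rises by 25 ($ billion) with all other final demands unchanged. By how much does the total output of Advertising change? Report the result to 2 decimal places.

I − A =
  [   0.80    -0.10    -0.10]
  [  -0.05     0.55    -0.15]
  [  -0.25    -0.05     0.70]
Cofactors of I−A, C_ij = (−1)^(i+j)·(minor ij) (rows/columns in the sector order above):
  C_11 = (0.55)(0.70) − (-0.15)(-0.05) = 0.3775
  C_12 = −[(-0.05)(0.70) − (-0.15)(-0.25)] = 0.0725
  C_13 = (-0.05)(-0.05) − (0.55)(-0.25) = 0.1400
  C_21 = −[(-0.10)(0.70) − (-0.10)(-0.05)] = 0.0750
  C_22 = (0.80)(0.70) − (-0.10)(-0.25) = 0.5350
  C_23 = −[(0.80)(-0.05) − (-0.10)(-0.25)] = 0.0650
  C_31 = (-0.10)(-0.15) − (-0.10)(0.55) = 0.0700
  C_32 = −[(0.80)(-0.15) − (-0.10)(-0.05)] = 0.1250
  C_33 = (0.80)(0.55) − (-0.10)(-0.05) = 0.4350
det(I−A) = Σ_j (I−A)_1j·C_1j = (0.80)(0.3775) + (-0.10)(0.0725) + (-0.10)(0.1400) = 0.28075
adj(I−A) = Cᵀ =
  [ 0.3775   0.0750   0.0700]
  [ 0.0725   0.5350   0.1250]
  [ 0.1400   0.0650   0.4350]
(I − A)⁻¹ = adj(I−A) / det(I−A) ≈
  [   1.3446     0.2671     0.2493]
  [   0.2582     1.9056     0.4452]
  [   0.4987     0.2315     1.5494]
Δx = (I − A)⁻¹ Δd with Δd having +25 in the Advertising component and 0 elsewhere.
So Δx_A = L_AA · (+25), where L_AA = adj(I−A)_AA / det(I−A) = 0.4350 / 0.28075.
Δx_A = 0.4350 × (+25) / 0.28075 = 10.875 / 0.28075 ≈ 38.74.

Δx_A = 38.74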